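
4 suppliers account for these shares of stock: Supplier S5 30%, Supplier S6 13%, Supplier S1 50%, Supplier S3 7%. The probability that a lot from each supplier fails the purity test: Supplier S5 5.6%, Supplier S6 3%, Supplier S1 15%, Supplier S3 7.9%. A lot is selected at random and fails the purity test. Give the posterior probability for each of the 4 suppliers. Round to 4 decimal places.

Supplier S5 0.1660, Supplier S6 0.0385, Supplier S1 0.7409, Supplier S3 0.0546

Unnormalized posteriors (prior × likelihood):
  Supplier S5: 0.3 × 0.056 = 0.0168
  Supplier S6: 0.13 × 0.03 = 0.0039
  Supplier S1: 0.5 × 0.15 = 0.075
  Supplier S3: 0.07 × 0.079 = 0.00553
Sum = 0.10123.
P(Supplier S5 | off-spec) = 0.0168/0.10123 ≈ 0.1660
P(Supplier S6 | off-spec) = 0.0039/0.10123 ≈ 0.0385
P(Supplier S1 | off-spec) = 0.075/0.10123 ≈ 0.7409
P(Supplier S3 | off-spec) = 0.00553/0.10123 ≈ 0.0546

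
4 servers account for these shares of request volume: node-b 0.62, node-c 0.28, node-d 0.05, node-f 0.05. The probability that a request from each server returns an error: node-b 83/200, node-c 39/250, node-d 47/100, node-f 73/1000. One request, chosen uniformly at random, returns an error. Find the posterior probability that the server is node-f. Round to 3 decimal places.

0.011

Prior × likelihood for each hypothesis:
  node-b: 0.62 × 0.415 = 0.2573
  node-c: 0.28 × 0.156 = 0.04368
  node-d: 0.05 × 0.47 = 0.0235
  node-f: 0.05 × 0.073 = 0.00365
Normalizing constant = 0.32813.
P(node-f | evidence) = 0.00365 / 0.32813 ≈ 0.011.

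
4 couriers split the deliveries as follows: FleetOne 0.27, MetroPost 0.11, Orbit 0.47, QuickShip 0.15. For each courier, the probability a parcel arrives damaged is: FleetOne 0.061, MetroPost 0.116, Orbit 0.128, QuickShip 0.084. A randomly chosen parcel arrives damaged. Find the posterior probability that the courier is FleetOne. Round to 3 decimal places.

Prior × likelihood for each hypothesis:
  FleetOne: 0.27 × 0.061 = 0.01647
  MetroPost: 0.11 × 0.116 = 0.01276
  Orbit: 0.47 × 0.128 = 0.06016
  QuickShip: 0.15 × 0.084 = 0.0126
Sum = 0.10199.
P(FleetOne | evidence) = 0.01647 / 0.10199 ≈ 0.161.

0.161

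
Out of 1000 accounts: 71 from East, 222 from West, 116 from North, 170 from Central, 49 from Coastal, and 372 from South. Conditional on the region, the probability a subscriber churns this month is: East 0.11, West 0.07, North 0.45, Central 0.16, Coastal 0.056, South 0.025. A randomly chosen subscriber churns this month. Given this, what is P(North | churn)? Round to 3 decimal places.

Unnormalized posteriors (prior × likelihood):
  East: 0.071 × 0.11 = 0.00781
  West: 0.222 × 0.07 = 0.01554
  North: 0.116 × 0.45 = 0.0522
  Central: 0.17 × 0.16 = 0.0272
  Coastal: 0.049 × 0.056 = 0.002744
  South: 0.372 × 0.025 = 0.0093
Normalizing constant = 0.114794.
P(North | evidence) = 0.0522 / 0.114794 ≈ 0.455.

0.455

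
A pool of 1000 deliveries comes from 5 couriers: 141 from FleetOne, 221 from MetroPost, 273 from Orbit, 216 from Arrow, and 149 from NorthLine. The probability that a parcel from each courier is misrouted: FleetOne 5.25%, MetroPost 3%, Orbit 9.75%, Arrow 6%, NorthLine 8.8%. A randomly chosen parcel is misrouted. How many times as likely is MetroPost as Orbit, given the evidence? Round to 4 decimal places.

Compute prior × likelihood for every hypothesis:
  FleetOne: 0.141 × 0.0525 = 0.0074025
  MetroPost: 0.221 × 0.03 = 0.00663
  Orbit: 0.273 × 0.0975 = 0.0266175
  Arrow: 0.216 × 0.06 = 0.01296
  NorthLine: 0.149 × 0.088 = 0.013112
Total = 0.066722.
The ratio is 0.00663 / 0.0266175 (the normalizer cancels) = 0.2491.

0.2491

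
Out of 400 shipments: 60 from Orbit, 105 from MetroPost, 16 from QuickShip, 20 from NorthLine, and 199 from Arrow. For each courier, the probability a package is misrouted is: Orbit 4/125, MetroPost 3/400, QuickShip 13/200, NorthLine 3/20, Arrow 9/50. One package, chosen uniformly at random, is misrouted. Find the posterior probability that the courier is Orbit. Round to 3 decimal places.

Prior × likelihood for each hypothesis:
  Orbit: 0.15 × 0.032 = 0.0048
  MetroPost: 0.2625 × 0.0075 = 0.00196875
  QuickShip: 0.04 × 0.065 = 0.0026
  NorthLine: 0.05 × 0.15 = 0.0075
  Arrow: 0.4975 × 0.18 = 0.08955
Sum = 0.10641875.
P(Orbit | evidence) = 0.0048 / 0.10641875 ≈ 0.045.

0.045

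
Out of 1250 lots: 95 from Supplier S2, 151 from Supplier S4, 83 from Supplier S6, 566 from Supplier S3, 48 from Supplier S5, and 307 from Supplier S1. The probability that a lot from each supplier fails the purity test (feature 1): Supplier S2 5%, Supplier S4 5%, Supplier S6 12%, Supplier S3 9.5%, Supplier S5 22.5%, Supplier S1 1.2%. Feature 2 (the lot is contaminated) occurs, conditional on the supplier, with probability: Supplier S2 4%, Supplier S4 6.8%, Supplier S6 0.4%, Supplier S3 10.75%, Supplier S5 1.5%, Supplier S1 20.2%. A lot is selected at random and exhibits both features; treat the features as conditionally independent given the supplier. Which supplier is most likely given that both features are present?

Supplier S3

Unnormalized posteriors (prior × likelihood):
  Supplier S2: 0.076 × 0.05 × 0.04 = 0.000152
  Supplier S4: 0.1208 × 0.05 × 0.068 = 0.00041072
  Supplier S6: 0.0664 × 0.12 × 0.004 = 0.000031872
  Supplier S3: 0.4528 × 0.095 × 0.1075 = 0.00462422
  Supplier S5: 0.0384 × 0.225 × 0.015 = 0.0001296
  Supplier S1: 0.2456 × 0.012 × 0.202 = 0.0005953344
Total = 0.0059437464.
Largest term belongs to Supplier S3, so Supplier S3 is most probable.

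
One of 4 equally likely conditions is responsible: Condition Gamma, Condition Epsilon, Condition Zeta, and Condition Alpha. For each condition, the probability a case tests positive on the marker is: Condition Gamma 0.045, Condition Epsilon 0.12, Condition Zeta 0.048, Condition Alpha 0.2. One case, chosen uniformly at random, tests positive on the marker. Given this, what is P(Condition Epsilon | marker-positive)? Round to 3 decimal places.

With a uniform prior (1/4 each), posterior ∝ likelihood:
  Condition Gamma: 0.045
  Condition Epsilon: 0.12
  Condition Zeta: 0.048
  Condition Alpha: 0.2
Normalizing constant = 0.413.
P(Condition Epsilon | evidence) = 0.12 / 0.413 ≈ 0.291.

0.291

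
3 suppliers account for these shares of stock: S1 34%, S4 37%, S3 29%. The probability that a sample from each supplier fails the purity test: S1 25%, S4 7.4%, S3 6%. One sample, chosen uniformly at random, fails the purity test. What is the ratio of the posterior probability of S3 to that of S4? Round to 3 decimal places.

Unnormalized posteriors (prior × likelihood):
  S1: 0.34 × 0.25 = 0.085
  S4: 0.37 × 0.074 = 0.02738
  S3: 0.29 × 0.06 = 0.0174
Normalizing constant = 0.12978.
The ratio is 0.0174 / 0.02738 (the normalizer cancels) = 0.636.

0.636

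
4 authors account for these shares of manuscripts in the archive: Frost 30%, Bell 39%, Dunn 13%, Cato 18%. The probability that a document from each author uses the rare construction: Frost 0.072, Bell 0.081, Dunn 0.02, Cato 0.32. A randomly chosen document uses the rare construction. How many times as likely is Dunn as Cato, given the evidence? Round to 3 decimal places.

Unnormalized posteriors (prior × likelihood):
  Frost: 0.3 × 0.072 = 0.0216
  Bell: 0.39 × 0.081 = 0.03159
  Dunn: 0.13 × 0.02 = 0.0026
  Cato: 0.18 × 0.32 = 0.0576
Sum = 0.11339.
The ratio is 0.0026 / 0.0576 (the normalizer cancels) = 0.045.

0.045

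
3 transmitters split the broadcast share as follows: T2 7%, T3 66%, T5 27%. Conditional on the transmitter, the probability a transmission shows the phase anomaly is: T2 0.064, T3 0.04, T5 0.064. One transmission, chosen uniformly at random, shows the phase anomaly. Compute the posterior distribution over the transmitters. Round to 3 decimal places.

Compute prior × likelihood for every hypothesis:
  T2: 0.07 × 0.064 = 0.00448
  T3: 0.66 × 0.04 = 0.0264
  T5: 0.27 × 0.064 = 0.01728
Total = 0.04816.
P(T2 | anomaly) = 0.00448/0.04816 ≈ 0.093
P(T3 | anomaly) = 0.0264/0.04816 ≈ 0.548
P(T5 | anomaly) = 0.01728/0.04816 ≈ 0.359

T2 0.093, T3 0.548, T5 0.359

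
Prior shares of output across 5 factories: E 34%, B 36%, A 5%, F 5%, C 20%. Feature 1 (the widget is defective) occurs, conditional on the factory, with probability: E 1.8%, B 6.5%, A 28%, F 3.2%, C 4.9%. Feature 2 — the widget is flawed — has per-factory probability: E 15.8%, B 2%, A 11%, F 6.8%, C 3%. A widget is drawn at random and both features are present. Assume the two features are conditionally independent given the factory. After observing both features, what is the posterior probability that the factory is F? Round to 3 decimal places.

Prior × likelihood for each hypothesis:
  E: 0.34 × 0.018 × 0.158 = 0.00096696
  B: 0.36 × 0.065 × 0.02 = 0.000468
  A: 0.05 × 0.28 × 0.11 = 0.00154
  F: 0.05 × 0.032 × 0.068 = 0.0001088
  C: 0.2 × 0.049 × 0.03 = 0.000294
Sum = 0.00337776.
P(F | evidence) = 0.0001088 / 0.00337776 ≈ 0.032.

0.032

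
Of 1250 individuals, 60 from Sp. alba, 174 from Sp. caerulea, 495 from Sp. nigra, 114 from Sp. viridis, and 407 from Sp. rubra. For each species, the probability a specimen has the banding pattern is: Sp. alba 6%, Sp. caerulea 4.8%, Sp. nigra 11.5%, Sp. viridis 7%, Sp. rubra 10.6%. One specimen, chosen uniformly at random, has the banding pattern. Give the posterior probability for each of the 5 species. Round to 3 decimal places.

Sp. alba 0.030, Sp. caerulea 0.070, Sp. nigra 0.474, Sp. viridis 0.067, Sp. rubra 0.360

Compute prior × likelihood for every hypothesis:
  Sp. alba: 0.048 × 0.06 = 0.00288
  Sp. caerulea: 0.1392 × 0.048 = 0.0066816
  Sp. nigra: 0.396 × 0.115 = 0.04554
  Sp. viridis: 0.0912 × 0.07 = 0.006384
  Sp. rubra: 0.3256 × 0.106 = 0.0345136
Normalizing constant = 0.0959992.
P(Sp. alba | banded) = 0.00288/0.0959992 ≈ 0.030
P(Sp. caerulea | banded) = 0.0066816/0.0959992 ≈ 0.070
P(Sp. nigra | banded) = 0.04554/0.0959992 ≈ 0.474
P(Sp. viridis | banded) = 0.006384/0.0959992 ≈ 0.067
P(Sp. rubra | banded) = 0.0345136/0.0959992 ≈ 0.360
(Check: 0.030+0.070+0.474+0.067+0.360 = 1.001.)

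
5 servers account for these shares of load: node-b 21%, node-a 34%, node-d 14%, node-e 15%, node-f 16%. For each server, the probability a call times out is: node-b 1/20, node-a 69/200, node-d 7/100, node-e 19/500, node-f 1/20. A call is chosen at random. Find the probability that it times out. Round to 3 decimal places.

0.151

Prior × likelihood for each hypothesis:
  node-b: 0.21 × 0.05 = 0.0105
  node-a: 0.34 × 0.345 = 0.1173
  node-d: 0.14 × 0.07 = 0.0098
  node-e: 0.15 × 0.038 = 0.0057
  node-f: 0.16 × 0.05 = 0.008
P(timeout) = 0.0105 + 0.1173 + 0.0098 + 0.0057 + 0.008 = 0.1513 → 0.151.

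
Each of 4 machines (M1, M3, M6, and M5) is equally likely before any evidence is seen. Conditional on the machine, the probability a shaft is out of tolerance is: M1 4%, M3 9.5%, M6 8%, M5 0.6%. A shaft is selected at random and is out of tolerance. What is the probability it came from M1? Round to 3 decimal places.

0.181

Since the prior is uniform, the posterior is proportional to the likelihood:
  M1: 0.04
  M3: 0.095
  M6: 0.08
  M5: 0.006
Normalizing constant = 0.221.
P(M1 | evidence) = 0.04 / 0.221 ≈ 0.181.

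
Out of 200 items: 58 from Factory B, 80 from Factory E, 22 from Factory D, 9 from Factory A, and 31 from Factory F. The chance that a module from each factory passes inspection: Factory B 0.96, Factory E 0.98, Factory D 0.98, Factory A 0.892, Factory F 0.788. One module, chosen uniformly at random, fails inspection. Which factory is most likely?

Factory F

Taking complements, P(nonconforming | each) = Factory B 0.04, Factory E 0.02, Factory D 0.02, Factory A 0.108, Factory F 0.212.
Prior × likelihood for each hypothesis:
  Factory B: 0.29 × 0.04 = 0.0116
  Factory E: 0.4 × 0.02 = 0.008
  Factory D: 0.11 × 0.02 = 0.0022
  Factory A: 0.045 × 0.108 = 0.00486
  Factory F: 0.155 × 0.212 = 0.03286
Normalizing constant = 0.05952.
Largest term belongs to Factory F, so Factory F is most probable.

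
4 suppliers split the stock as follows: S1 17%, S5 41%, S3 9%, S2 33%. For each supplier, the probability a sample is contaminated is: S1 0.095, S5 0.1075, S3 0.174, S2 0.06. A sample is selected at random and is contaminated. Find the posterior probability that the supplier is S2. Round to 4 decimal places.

Prior × likelihood for each hypothesis:
  S1: 0.17 × 0.095 = 0.01615
  S5: 0.41 × 0.1075 = 0.044075
  S3: 0.09 × 0.174 = 0.01566
  S2: 0.33 × 0.06 = 0.0198
Sum = 0.095685.
P(S2 | evidence) = 0.0198 / 0.095685 ≈ 0.2069.

0.2069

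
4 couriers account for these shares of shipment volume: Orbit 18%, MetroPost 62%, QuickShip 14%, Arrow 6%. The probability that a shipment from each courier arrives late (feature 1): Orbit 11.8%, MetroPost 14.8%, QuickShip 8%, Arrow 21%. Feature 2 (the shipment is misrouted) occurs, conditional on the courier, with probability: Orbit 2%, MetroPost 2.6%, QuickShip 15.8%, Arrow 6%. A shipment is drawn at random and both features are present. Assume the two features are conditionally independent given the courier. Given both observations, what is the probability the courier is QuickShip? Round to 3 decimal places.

0.332

Prior × likelihood for each hypothesis:
  Orbit: 0.18 × 0.118 × 0.02 = 0.0004248
  MetroPost: 0.62 × 0.148 × 0.026 = 0.00238576
  QuickShip: 0.14 × 0.08 × 0.158 = 0.0017696
  Arrow: 0.06 × 0.21 × 0.06 = 0.000756
Total = 0.00533616.
P(QuickShip | evidence) = 0.0017696 / 0.00533616 ≈ 0.332.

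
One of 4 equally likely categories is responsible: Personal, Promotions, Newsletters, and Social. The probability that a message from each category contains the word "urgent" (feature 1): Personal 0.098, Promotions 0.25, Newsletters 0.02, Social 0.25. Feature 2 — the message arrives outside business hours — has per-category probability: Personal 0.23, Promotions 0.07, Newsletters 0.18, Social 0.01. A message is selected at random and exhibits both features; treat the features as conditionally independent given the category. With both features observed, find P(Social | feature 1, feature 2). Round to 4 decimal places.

0.0542

With a uniform prior (1/4 each), posterior ∝ likelihood:
  Personal: 0.098 × 0.23 = 0.02254
  Promotions: 0.25 × 0.07 = 0.0175
  Newsletters: 0.02 × 0.18 = 0.0036
  Social: 0.25 × 0.01 = 0.0025
Total = 0.04614.
P(Social | evidence) = 0.0025 / 0.04614 ≈ 0.0542.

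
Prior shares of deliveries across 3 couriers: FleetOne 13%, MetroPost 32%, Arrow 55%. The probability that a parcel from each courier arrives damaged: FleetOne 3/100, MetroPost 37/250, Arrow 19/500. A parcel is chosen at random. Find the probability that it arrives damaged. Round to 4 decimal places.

0.0722

Prior × likelihood for each hypothesis:
  FleetOne: 0.13 × 0.03 = 0.0039
  MetroPost: 0.32 × 0.148 = 0.04736
  Arrow: 0.55 × 0.038 = 0.0209
P(damaged) = 0.0039 + 0.04736 + 0.0209 = 0.07216 → 0.0722.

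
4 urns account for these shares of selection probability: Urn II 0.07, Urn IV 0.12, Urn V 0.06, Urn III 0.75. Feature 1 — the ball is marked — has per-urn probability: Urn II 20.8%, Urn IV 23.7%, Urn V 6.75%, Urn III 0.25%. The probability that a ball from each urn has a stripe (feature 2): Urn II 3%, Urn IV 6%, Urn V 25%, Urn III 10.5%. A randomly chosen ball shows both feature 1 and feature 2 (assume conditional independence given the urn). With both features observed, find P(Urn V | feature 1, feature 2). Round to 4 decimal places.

0.3020

By Bayes' rule, posterior ∝ prior × likelihood:
  Urn II: 0.07 × 0.208 × 0.03 = 0.0004368
  Urn IV: 0.12 × 0.237 × 0.06 = 0.0017064
  Urn V: 0.06 × 0.0675 × 0.25 = 0.0010125
  Urn III: 0.75 × 0.0025 × 0.105 = 0.000196875
Normalizing constant = 0.003352575.
P(Urn V | evidence) = 0.0010125 / 0.003352575 ≈ 0.3020.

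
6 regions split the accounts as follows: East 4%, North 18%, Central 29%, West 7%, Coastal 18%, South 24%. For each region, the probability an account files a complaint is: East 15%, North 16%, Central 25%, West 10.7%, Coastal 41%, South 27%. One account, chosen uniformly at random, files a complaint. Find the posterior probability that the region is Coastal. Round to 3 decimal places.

0.291

By Bayes' rule, posterior ∝ prior × likelihood:
  East: 0.04 × 0.15 = 0.006
  North: 0.18 × 0.16 = 0.0288
  Central: 0.29 × 0.25 = 0.0725
  West: 0.07 × 0.107 = 0.00749
  Coastal: 0.18 × 0.41 = 0.0738
  South: 0.24 × 0.27 = 0.0648
Total = 0.25339.
P(Coastal | evidence) = 0.0738 / 0.25339 ≈ 0.291.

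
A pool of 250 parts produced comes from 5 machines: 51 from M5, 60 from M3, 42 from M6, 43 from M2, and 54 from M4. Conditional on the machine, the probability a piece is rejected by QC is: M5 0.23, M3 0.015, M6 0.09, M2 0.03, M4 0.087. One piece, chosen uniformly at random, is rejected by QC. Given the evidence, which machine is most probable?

Unnormalized posteriors (prior × likelihood):
  M5: 0.204 × 0.23 = 0.04692
  M3: 0.24 × 0.015 = 0.0036
  M6: 0.168 × 0.09 = 0.01512
  M2: 0.172 × 0.03 = 0.00516
  M4: 0.216 × 0.087 = 0.018792
Sum = 0.089592.
Largest term belongs to M5, so M5 is most probable.

M5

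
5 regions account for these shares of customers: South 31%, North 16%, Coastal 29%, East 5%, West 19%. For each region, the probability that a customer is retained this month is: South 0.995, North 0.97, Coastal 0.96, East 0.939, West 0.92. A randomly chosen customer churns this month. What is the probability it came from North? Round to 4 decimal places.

Taking complements, P(churn | each) = South 0.005, North 0.03, Coastal 0.04, East 0.061, West 0.08.
Prior × likelihood for each hypothesis:
  South: 0.31 × 0.005 = 0.00155
  North: 0.16 × 0.03 = 0.0048
  Coastal: 0.29 × 0.04 = 0.0116
  East: 0.05 × 0.061 = 0.00305
  West: 0.19 × 0.08 = 0.0152
Normalizing constant = 0.0362.
P(North | evidence) = 0.0048 / 0.0362 ≈ 0.1326.

0.1326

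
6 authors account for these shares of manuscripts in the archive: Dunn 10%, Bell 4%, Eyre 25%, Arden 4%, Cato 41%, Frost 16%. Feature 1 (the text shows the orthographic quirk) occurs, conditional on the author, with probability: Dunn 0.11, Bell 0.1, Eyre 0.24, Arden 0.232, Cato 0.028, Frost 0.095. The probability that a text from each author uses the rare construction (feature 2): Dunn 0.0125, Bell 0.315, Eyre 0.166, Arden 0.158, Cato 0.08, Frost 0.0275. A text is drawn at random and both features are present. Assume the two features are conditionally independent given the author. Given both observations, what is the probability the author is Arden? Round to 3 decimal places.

0.104

By Bayes' rule, posterior ∝ prior × likelihood:
  Dunn: 0.1 × 0.11 × 0.0125 = 0.0001375
  Bell: 0.04 × 0.1 × 0.315 = 0.00126
  Eyre: 0.25 × 0.24 × 0.166 = 0.00996
  Arden: 0.04 × 0.232 × 0.158 = 0.00146624
  Cato: 0.41 × 0.028 × 0.08 = 0.0009184
  Frost: 0.16 × 0.095 × 0.0275 = 0.000418
Total = 0.01416014.
P(Arden | evidence) = 0.00146624 / 0.01416014 ≈ 0.104.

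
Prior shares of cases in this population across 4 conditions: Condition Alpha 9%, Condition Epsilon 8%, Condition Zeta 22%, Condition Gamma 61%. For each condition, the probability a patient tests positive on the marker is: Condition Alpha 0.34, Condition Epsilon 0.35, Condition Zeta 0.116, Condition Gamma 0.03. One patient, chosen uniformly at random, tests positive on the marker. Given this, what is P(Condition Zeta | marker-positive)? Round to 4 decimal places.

By Bayes' rule, posterior ∝ prior × likelihood:
  Condition Alpha: 0.09 × 0.34 = 0.0306
  Condition Epsilon: 0.08 × 0.35 = 0.028
  Condition Zeta: 0.22 × 0.116 = 0.02552
  Condition Gamma: 0.61 × 0.03 = 0.0183
Normalizing constant = 0.10242.
P(Condition Zeta | evidence) = 0.02552 / 0.10242 ≈ 0.2492.

0.2492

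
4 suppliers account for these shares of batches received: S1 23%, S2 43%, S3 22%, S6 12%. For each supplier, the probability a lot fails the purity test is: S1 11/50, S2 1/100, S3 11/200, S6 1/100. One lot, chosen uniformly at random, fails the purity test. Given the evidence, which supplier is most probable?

S1

By Bayes' rule, posterior ∝ prior × likelihood:
  S1: 0.23 × 0.22 = 0.0506
  S2: 0.43 × 0.01 = 0.0043
  S3: 0.22 × 0.055 = 0.0121
  S6: 0.12 × 0.01 = 0.0012
Sum = 0.0682.
Largest term belongs to S1, so S1 is most probable.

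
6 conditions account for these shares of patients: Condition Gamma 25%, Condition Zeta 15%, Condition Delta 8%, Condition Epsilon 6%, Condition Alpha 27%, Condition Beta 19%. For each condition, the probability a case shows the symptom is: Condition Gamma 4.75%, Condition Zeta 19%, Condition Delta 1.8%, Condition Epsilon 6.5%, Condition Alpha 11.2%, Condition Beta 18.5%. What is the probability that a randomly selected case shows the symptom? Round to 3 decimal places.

Unnormalized posteriors (prior × likelihood):
  Condition Gamma: 0.25 × 0.0475 = 0.011875
  Condition Zeta: 0.15 × 0.19 = 0.0285
  Condition Delta: 0.08 × 0.018 = 0.00144
  Condition Epsilon: 0.06 × 0.065 = 0.0039
  Condition Alpha: 0.27 × 0.112 = 0.03024
  Condition Beta: 0.19 × 0.185 = 0.03515
P(symptomatic) = 0.011875 + 0.0285 + 0.00144 + 0.0039 + 0.03024 + 0.03515 = 0.111105 → 0.111.

0.111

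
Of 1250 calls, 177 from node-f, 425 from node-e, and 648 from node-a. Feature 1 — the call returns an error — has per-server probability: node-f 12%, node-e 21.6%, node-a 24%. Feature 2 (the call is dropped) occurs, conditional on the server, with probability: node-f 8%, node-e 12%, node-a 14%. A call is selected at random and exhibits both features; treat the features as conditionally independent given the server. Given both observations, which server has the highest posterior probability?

node-a

By Bayes' rule, posterior ∝ prior × likelihood:
  node-f: 0.1416 × 0.12 × 0.08 = 0.00135936
  node-e: 0.34 × 0.216 × 0.12 = 0.0088128
  node-a: 0.5184 × 0.24 × 0.14 = 0.01741824
Normalizing constant = 0.0275904.
Largest term belongs to node-a, so node-a is most probable.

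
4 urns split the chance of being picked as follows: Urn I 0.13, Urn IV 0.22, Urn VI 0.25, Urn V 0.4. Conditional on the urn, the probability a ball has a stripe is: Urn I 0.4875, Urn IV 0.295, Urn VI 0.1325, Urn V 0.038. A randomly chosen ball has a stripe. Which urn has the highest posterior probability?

Prior × likelihood for each hypothesis:
  Urn I: 0.13 × 0.4875 = 0.063375
  Urn IV: 0.22 × 0.295 = 0.0649
  Urn VI: 0.25 × 0.1325 = 0.033125
  Urn V: 0.4 × 0.038 = 0.0152
Total = 0.1766.
Largest term belongs to Urn IV, so Urn IV is most probable.

Urn IV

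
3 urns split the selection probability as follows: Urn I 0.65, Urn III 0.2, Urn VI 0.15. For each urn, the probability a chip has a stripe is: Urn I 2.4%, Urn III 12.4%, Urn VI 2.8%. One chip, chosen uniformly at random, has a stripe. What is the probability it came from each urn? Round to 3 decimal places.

Prior × likelihood for each hypothesis:
  Urn I: 0.65 × 0.024 = 0.0156
  Urn III: 0.2 × 0.124 = 0.0248
  Urn VI: 0.15 × 0.028 = 0.0042
Sum = 0.0446.
P(Urn I | striped) = 0.0156/0.0446 ≈ 0.350
P(Urn III | striped) = 0.0248/0.0446 ≈ 0.556
P(Urn VI | striped) = 0.0042/0.0446 ≈ 0.094

Urn I 0.350, Urn III 0.556, Urn VI 0.094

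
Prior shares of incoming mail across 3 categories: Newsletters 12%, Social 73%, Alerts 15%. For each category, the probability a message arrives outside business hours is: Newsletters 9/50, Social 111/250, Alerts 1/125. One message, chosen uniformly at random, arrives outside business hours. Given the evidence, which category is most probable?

Social

Prior × likelihood for each hypothesis:
  Newsletters: 0.12 × 0.18 = 0.0216
  Social: 0.73 × 0.444 = 0.32412
  Alerts: 0.15 × 0.008 = 0.0012
Total = 0.34692.
Largest term belongs to Social, so Social is most probable.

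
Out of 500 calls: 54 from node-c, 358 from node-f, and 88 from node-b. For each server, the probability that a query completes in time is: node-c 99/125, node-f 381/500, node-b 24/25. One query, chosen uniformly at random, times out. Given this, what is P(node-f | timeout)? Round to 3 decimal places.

Taking complements, P(timeout | each) = node-c 0.208, node-f 0.238, node-b 0.04.
Prior × likelihood for each hypothesis:
  node-c: 0.108 × 0.208 = 0.022464
  node-f: 0.716 × 0.238 = 0.170408
  node-b: 0.176 × 0.04 = 0.00704
Total = 0.199912.
P(node-f | evidence) = 0.170408 / 0.199912 ≈ 0.852.

0.852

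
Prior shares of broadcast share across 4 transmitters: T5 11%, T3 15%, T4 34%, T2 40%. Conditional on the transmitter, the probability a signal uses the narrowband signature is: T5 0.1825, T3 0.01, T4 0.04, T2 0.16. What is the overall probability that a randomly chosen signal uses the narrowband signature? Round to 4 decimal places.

0.0992

Unnormalized posteriors (prior × likelihood):
  T5: 0.11 × 0.1825 = 0.020075
  T3: 0.15 × 0.01 = 0.0015
  T4: 0.34 × 0.04 = 0.0136
  T2: 0.4 × 0.16 = 0.064
P(narrowband) = 0.020075 + 0.0015 + 0.0136 + 0.064 = 0.099175 → 0.0992.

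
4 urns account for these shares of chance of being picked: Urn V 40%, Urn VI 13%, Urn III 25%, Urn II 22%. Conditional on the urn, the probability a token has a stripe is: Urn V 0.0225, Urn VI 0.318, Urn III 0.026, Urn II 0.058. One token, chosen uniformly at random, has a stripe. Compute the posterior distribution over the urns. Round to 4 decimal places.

Urn V 0.1293, Urn VI 0.5940, Urn III 0.0934, Urn II 0.1833

By Bayes' rule, posterior ∝ prior × likelihood:
  Urn V: 0.4 × 0.0225 = 0.009
  Urn VI: 0.13 × 0.318 = 0.04134
  Urn III: 0.25 × 0.026 = 0.0065
  Urn II: 0.22 × 0.058 = 0.01276
Sum = 0.0696.
P(Urn V | striped) = 0.009/0.0696 ≈ 0.1293
P(Urn VI | striped) = 0.04134/0.0696 ≈ 0.5940
P(Urn III | striped) = 0.0065/0.0696 ≈ 0.0934
P(Urn II | striped) = 0.01276/0.0696 ≈ 0.1833
(Check: 0.1293+0.5940+0.0934+0.1833 = 1.0000.)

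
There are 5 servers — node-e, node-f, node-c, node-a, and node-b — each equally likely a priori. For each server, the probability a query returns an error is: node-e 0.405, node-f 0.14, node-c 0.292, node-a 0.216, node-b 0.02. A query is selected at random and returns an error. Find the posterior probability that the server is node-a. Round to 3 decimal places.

0.201

With a uniform prior (1/5 each), posterior ∝ likelihood:
  node-e: 0.405
  node-f: 0.14
  node-c: 0.292
  node-a: 0.216
  node-b: 0.02
Total = 1.073.
P(node-a | evidence) = 0.216 / 1.073 ≈ 0.201.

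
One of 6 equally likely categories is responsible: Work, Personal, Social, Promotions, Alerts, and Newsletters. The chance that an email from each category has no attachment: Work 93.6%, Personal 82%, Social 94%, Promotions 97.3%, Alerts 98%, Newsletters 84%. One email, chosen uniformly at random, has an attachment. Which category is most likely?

Taking complements, P(attachment | each) = Work 0.064, Personal 0.18, Social 0.06, Promotions 0.027, Alerts 0.02, Newsletters 0.16.
Since the prior is uniform, the posterior is proportional to the likelihood:
  Work: 0.064
  Personal: 0.18
  Social: 0.06
  Promotions: 0.027
  Alerts: 0.02
  Newsletters: 0.16
Total = 0.511.
Largest term belongs to Personal, so Personal is most probable.

Personal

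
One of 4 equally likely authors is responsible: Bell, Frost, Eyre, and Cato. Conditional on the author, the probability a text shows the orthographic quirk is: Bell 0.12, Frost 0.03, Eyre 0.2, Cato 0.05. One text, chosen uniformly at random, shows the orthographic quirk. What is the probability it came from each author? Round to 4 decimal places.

Since the prior is uniform, the posterior is proportional to the likelihood:
  Bell: 0.12
  Frost: 0.03
  Eyre: 0.2
  Cato: 0.05
Sum = 0.4.
P(Bell | quirk) = 0.12/0.4 ≈ 0.3000
P(Frost | quirk) = 0.03/0.4 ≈ 0.0750
P(Eyre | quirk) = 0.2/0.4 ≈ 0.5000
P(Cato | quirk) = 0.05/0.4 ≈ 0.1250
(Check: 0.3000+0.0750+0.5000+0.1250 = 1.0000.)

Bell 0.3000, Frost 0.0750, Eyre 0.5000, Cato 0.1250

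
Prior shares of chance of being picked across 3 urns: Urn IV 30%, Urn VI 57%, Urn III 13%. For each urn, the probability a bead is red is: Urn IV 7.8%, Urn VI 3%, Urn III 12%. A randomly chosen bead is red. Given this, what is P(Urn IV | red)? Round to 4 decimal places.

Compute prior × likelihood for every hypothesis:
  Urn IV: 0.3 × 0.078 = 0.0234
  Urn VI: 0.57 × 0.03 = 0.0171
  Urn III: 0.13 × 0.12 = 0.0156
Sum = 0.0561.
P(Urn IV | evidence) = 0.0234 / 0.0561 ≈ 0.4171.

0.4171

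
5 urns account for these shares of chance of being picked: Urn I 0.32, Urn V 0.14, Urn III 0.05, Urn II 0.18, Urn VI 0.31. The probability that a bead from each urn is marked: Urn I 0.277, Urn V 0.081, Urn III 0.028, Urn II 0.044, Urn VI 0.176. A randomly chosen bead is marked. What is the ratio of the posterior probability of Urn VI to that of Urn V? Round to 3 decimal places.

Prior × likelihood for each hypothesis:
  Urn I: 0.32 × 0.277 = 0.08864
  Urn V: 0.14 × 0.081 = 0.01134
  Urn III: 0.05 × 0.028 = 0.0014
  Urn II: 0.18 × 0.044 = 0.00792
  Urn VI: 0.31 × 0.176 = 0.05456
Normalizing constant = 0.16386.
The ratio is 0.05456 / 0.01134 (the normalizer cancels) = 4.811.

4.811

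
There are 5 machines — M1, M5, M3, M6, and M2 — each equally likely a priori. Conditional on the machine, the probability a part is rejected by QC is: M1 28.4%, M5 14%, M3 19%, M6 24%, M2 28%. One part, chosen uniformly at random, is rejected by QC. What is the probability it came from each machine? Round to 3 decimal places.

M1 0.250, M5 0.123, M3 0.168, M6 0.212, M2 0.247

With a uniform prior (1/5 each), posterior ∝ likelihood:
  M1: 0.284
  M5: 0.14
  M3: 0.19
  M6: 0.24
  M2: 0.28
Normalizing constant = 1.134.
P(M1 | rejected) = 0.284/1.134 ≈ 0.250
P(M5 | rejected) = 0.14/1.134 ≈ 0.123
P(M3 | rejected) = 0.19/1.134 ≈ 0.168
P(M6 | rejected) = 0.24/1.134 ≈ 0.212
P(M2 | rejected) = 0.28/1.134 ≈ 0.247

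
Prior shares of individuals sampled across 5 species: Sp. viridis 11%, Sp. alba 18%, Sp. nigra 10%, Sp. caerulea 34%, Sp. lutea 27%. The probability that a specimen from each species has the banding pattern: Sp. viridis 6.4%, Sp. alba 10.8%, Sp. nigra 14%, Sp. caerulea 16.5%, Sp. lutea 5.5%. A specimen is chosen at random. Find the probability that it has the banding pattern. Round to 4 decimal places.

0.1114

Compute prior × likelihood for every hypothesis:
  Sp. viridis: 0.11 × 0.064 = 0.00704
  Sp. alba: 0.18 × 0.108 = 0.01944
  Sp. nigra: 0.1 × 0.14 = 0.014
  Sp. caerulea: 0.34 × 0.165 = 0.0561
  Sp. lutea: 0.27 × 0.055 = 0.01485
P(banded) = 0.00704 + 0.01944 + 0.014 + 0.0561 + 0.01485 = 0.11143 → 0.1114.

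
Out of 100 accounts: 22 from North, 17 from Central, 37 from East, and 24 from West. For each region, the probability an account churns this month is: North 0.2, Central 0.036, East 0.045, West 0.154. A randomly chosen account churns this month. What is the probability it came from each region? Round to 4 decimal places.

By Bayes' rule, posterior ∝ prior × likelihood:
  North: 0.22 × 0.2 = 0.044
  Central: 0.17 × 0.036 = 0.00612
  East: 0.37 × 0.045 = 0.01665
  West: 0.24 × 0.154 = 0.03696
Sum = 0.10373.
P(North | churn) = 0.044/0.10373 ≈ 0.4242
P(Central | churn) = 0.00612/0.10373 ≈ 0.0590
P(East | churn) = 0.01665/0.10373 ≈ 0.1605
P(West | churn) = 0.03696/0.10373 ≈ 0.3563
(Check: 0.4242+0.0590+0.1605+0.3563 = 1.0000.)

North 0.4242, Central 0.0590, East 0.1605, West 0.3563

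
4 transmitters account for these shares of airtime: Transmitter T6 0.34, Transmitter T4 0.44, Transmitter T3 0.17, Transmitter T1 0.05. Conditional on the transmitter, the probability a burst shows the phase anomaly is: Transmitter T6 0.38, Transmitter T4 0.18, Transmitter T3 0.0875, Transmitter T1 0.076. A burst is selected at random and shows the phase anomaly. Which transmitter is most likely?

Prior × likelihood for each hypothesis:
  Transmitter T6: 0.34 × 0.38 = 0.1292
  Transmitter T4: 0.44 × 0.18 = 0.0792
  Transmitter T3: 0.17 × 0.0875 = 0.014875
  Transmitter T1: 0.05 × 0.076 = 0.0038
Sum = 0.227075.
Largest term belongs to Transmitter T6, so Transmitter T6 is most probable.

Transmitter T6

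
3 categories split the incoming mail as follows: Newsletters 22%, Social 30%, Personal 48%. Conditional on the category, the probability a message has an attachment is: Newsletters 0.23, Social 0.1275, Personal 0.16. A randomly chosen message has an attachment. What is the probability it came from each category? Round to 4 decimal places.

Newsletters 0.3055, Social 0.2309, Personal 0.4636

By Bayes' rule, posterior ∝ prior × likelihood:
  Newsletters: 0.22 × 0.23 = 0.0506
  Social: 0.3 × 0.1275 = 0.03825
  Personal: 0.48 × 0.16 = 0.0768
Total = 0.16565.
P(Newsletters | attachment) = 0.0506/0.16565 ≈ 0.3055
P(Social | attachment) = 0.03825/0.16565 ≈ 0.2309
P(Personal | attachment) = 0.0768/0.16565 ≈ 0.4636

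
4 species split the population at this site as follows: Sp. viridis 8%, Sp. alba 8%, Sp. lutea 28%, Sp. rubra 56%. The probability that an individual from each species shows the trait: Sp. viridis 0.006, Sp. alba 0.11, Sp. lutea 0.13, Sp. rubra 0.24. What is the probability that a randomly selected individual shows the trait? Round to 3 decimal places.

0.180

Compute prior × likelihood for every hypothesis:
  Sp. viridis: 0.08 × 0.006 = 0.00048
  Sp. alba: 0.08 × 0.11 = 0.0088
  Sp. lutea: 0.28 × 0.13 = 0.0364
  Sp. rubra: 0.56 × 0.24 = 0.1344
P(trait) = 0.00048 + 0.0088 + 0.0364 + 0.1344 = 0.18008 → 0.180.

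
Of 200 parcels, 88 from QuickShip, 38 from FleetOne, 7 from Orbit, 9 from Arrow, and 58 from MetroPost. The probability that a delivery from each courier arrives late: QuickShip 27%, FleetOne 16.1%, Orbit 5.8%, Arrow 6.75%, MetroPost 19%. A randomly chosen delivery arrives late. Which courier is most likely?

QuickShip

Compute prior × likelihood for every hypothesis:
  QuickShip: 0.44 × 0.27 = 0.1188
  FleetOne: 0.19 × 0.161 = 0.03059
  Orbit: 0.035 × 0.058 = 0.00203
  Arrow: 0.045 × 0.0675 = 0.0030375
  MetroPost: 0.29 × 0.19 = 0.0551
Total = 0.2095575.
Largest term belongs to QuickShip, so QuickShip is most probable.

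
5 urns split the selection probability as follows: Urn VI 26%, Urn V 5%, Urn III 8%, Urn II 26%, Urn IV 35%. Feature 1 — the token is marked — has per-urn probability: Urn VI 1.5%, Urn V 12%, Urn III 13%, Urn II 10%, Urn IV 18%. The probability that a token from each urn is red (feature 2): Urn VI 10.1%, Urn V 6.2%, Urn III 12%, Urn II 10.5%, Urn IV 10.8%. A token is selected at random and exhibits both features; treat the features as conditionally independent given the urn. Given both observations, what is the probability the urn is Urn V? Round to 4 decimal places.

0.0322

By Bayes' rule, posterior ∝ prior × likelihood:
  Urn VI: 0.26 × 0.015 × 0.101 = 0.0003939
  Urn V: 0.05 × 0.12 × 0.062 = 0.000372
  Urn III: 0.08 × 0.13 × 0.12 = 0.001248
  Urn II: 0.26 × 0.1 × 0.105 = 0.00273
  Urn IV: 0.35 × 0.18 × 0.108 = 0.006804
Total = 0.0115479.
P(Urn V | evidence) = 0.000372 / 0.0115479 ≈ 0.0322.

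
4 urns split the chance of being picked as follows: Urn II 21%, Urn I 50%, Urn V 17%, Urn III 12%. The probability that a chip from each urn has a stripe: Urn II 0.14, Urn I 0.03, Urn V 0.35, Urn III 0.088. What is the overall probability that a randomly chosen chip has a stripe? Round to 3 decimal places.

Unnormalized posteriors (prior × likelihood):
  Urn II: 0.21 × 0.14 = 0.0294
  Urn I: 0.5 × 0.03 = 0.015
  Urn V: 0.17 × 0.35 = 0.0595
  Urn III: 0.12 × 0.088 = 0.01056
P(striped) = 0.0294 + 0.015 + 0.0595 + 0.01056 = 0.11446 → 0.114.

0.114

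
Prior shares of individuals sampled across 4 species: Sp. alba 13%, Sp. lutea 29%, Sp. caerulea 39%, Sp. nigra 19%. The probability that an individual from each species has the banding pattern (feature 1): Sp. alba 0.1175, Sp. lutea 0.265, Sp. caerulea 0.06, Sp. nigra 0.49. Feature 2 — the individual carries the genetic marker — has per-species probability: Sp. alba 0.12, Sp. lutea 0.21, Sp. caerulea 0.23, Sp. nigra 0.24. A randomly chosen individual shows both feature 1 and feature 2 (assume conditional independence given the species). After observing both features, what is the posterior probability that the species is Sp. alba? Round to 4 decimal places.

0.0401

Prior × likelihood for each hypothesis:
  Sp. alba: 0.13 × 0.1175 × 0.12 = 0.001833
  Sp. lutea: 0.29 × 0.265 × 0.21 = 0.0161385
  Sp. caerulea: 0.39 × 0.06 × 0.23 = 0.005382
  Sp. nigra: 0.19 × 0.49 × 0.24 = 0.022344
Sum = 0.0456975.
P(Sp. alba | evidence) = 0.001833 / 0.0456975 ≈ 0.0401.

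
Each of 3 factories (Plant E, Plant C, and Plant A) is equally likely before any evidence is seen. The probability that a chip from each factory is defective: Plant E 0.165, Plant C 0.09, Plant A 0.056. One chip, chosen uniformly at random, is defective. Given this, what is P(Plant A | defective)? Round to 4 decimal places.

0.1801

With a uniform prior (1/3 each), posterior ∝ likelihood:
  Plant E: 0.165
  Plant C: 0.09
  Plant A: 0.056
Sum = 0.311.
P(Plant A | evidence) = 0.056 / 0.311 ≈ 0.1801.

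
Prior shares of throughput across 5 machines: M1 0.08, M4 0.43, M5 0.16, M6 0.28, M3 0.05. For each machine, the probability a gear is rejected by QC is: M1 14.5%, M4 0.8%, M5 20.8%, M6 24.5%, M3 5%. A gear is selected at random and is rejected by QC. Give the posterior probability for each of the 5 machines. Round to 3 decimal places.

Compute prior × likelihood for every hypothesis:
  M1: 0.08 × 0.145 = 0.0116
  M4: 0.43 × 0.008 = 0.00344
  M5: 0.16 × 0.208 = 0.03328
  M6: 0.28 × 0.245 = 0.0686
  M3: 0.05 × 0.05 = 0.0025
Total = 0.11942.
P(M1 | rejected) = 0.0116/0.11942 ≈ 0.097
P(M4 | rejected) = 0.00344/0.11942 ≈ 0.029
P(M5 | rejected) = 0.03328/0.11942 ≈ 0.279
P(M6 | rejected) = 0.0686/0.11942 ≈ 0.574
P(M3 | rejected) = 0.0025/0.11942 ≈ 0.021
(Check: 0.097+0.029+0.279+0.574+0.021 = 1.000.)

M1 0.097, M4 0.029, M5 0.279, M6 0.574, M3 0.021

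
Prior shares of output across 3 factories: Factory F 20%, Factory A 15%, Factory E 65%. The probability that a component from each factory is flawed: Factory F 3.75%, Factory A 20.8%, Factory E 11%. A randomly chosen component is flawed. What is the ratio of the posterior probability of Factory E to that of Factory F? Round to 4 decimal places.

By Bayes' rule, posterior ∝ prior × likelihood:
  Factory F: 0.2 × 0.0375 = 0.0075
  Factory A: 0.15 × 0.208 = 0.0312
  Factory E: 0.65 × 0.11 = 0.0715
Sum = 0.1102.
The ratio is 0.0715 / 0.0075 (the normalizer cancels) = 9.5333.

9.5333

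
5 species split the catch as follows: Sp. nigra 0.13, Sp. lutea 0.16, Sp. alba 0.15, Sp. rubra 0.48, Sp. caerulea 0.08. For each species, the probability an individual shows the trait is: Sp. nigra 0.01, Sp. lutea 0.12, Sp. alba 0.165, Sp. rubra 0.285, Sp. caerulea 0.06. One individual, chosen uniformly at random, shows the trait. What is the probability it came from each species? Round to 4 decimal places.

Sp. nigra 0.0070, Sp. lutea 0.1028, Sp. alba 0.1325, Sp. rubra 0.7321, Sp. caerulea 0.0257

Compute prior × likelihood for every hypothesis:
  Sp. nigra: 0.13 × 0.01 = 0.0013
  Sp. lutea: 0.16 × 0.12 = 0.0192
  Sp. alba: 0.15 × 0.165 = 0.02475
  Sp. rubra: 0.48 × 0.285 = 0.1368
  Sp. caerulea: 0.08 × 0.06 = 0.0048
Sum = 0.18685.
P(Sp. nigra | trait) = 0.0013/0.18685 ≈ 0.0070
P(Sp. lutea | trait) = 0.0192/0.18685 ≈ 0.1028
P(Sp. alba | trait) = 0.02475/0.18685 ≈ 0.1325
P(Sp. rubra | trait) = 0.1368/0.18685 ≈ 0.7321
P(Sp. caerulea | trait) = 0.0048/0.18685 ≈ 0.0257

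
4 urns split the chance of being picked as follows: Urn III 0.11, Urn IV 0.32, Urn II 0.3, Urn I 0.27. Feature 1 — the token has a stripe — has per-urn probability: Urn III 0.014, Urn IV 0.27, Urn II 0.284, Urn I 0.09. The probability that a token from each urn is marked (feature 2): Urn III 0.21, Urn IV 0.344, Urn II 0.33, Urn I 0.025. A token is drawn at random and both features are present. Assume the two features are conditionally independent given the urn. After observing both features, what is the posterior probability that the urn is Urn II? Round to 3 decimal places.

By Bayes' rule, posterior ∝ prior × likelihood:
  Urn III: 0.11 × 0.014 × 0.21 = 0.0003234
  Urn IV: 0.32 × 0.27 × 0.344 = 0.0297216
  Urn II: 0.3 × 0.284 × 0.33 = 0.028116
  Urn I: 0.27 × 0.09 × 0.025 = 0.0006075
Normalizing constant = 0.0587685.
P(Urn II | evidence) = 0.028116 / 0.0587685 ≈ 0.478.

0.478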